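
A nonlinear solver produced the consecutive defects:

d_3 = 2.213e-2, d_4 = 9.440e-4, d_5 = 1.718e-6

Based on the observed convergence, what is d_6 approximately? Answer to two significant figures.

First estimate the order: p ≈ ln(d_5/d_4) / ln(d_4/d_3) = ln(1.718e-6/9.440e-4)/ln(9.440e-4/2.213e-2) = ln(0.00181992)/ln(0.042657) ≈ 1.9999.
Then d_6 ≈ d_5·(d_5/d_4)^p = 1.718e-6·(0.00181992)^1.9999 = 1.718e-6·3.3142e-06 ≈ 5.694e-12.

5.7e-12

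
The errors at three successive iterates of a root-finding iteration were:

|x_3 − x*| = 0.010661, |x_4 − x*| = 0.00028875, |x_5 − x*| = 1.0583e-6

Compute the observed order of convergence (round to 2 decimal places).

p ≈ ln(|x_5 − x*|/|x_4 − x*|) / ln(|x_4 − x*|/|x_3 − x*|)
  = ln(1.0583e-6/0.00028875) / ln(0.00028875/0.010661)
  = ln(0.00366511) / ln(0.0270847)
  = -5.60890 / -3.60879 ≈ 1.55423

1.55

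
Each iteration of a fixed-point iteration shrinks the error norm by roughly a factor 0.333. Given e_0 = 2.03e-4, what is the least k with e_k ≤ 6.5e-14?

20

After k steps, e_k ≈ 2.03e-4·0.333^k.
Need 0.333^k ≤ 6.5e-14/2.03e-4 = 3.20197e-10.
k ≥ ln(3.20197e-10)/ln(0.333) = -21.8621/-1.09961 = 19.882.
Smallest integer k = 20.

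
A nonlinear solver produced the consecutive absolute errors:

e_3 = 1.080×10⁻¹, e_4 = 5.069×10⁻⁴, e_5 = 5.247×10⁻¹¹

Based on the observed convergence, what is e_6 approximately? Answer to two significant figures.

First estimate the order: p ≈ ln(e_5/e_4) / ln(e_4/e_3) = ln(5.247×10⁻¹¹/5.069×10⁻⁴)/ln(5.069×10⁻⁴/1.080×10⁻¹) = ln(1.03512e-07)/ln(0.00469352) ≈ 2.9998.
Then e_6 ≈ e_5·(e_5/e_4)^p = 5.247×10⁻¹¹·(1.03512e-07)^2.9998 = 5.247×10⁻¹¹·1.11268e-21 ≈ 5.838e-32.

5.8e-32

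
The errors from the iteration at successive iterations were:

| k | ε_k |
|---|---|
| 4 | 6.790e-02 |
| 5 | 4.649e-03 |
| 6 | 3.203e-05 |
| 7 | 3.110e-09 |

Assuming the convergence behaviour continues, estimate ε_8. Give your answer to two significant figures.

First estimate the order: p ≈ ln(ε_7/ε_6) / ln(ε_6/ε_5) = ln(3.110e-09/3.203e-05)/ln(3.203e-05/4.649e-03) = ln(9.70965e-05)/ln(0.00688965) ≈ 1.8562.
Then ε_8 ≈ ε_7·(ε_7/ε_6)^p = 3.110e-09·(9.70965e-05)^1.8562 = 3.110e-09·3.55998e-08 ≈ 1.107e-16.

1.1e-16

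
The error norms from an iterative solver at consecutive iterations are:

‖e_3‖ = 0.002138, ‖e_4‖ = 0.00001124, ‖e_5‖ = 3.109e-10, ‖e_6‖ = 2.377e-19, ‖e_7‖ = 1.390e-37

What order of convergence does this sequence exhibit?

Consecutive ratios: ‖e_7‖/‖e_6‖ = 1.390e-37/2.377e-19 = 5.84771e-19, ‖e_6‖/‖e_5‖ = 2.377e-19/3.109e-10 = 7.64555e-10.
p ≈ ln(5.84771e-19)/ln(7.64555e-10) = -41.9831/-20.9917 ≈ 2.00.
So the convergence is quadratic (order 2).

2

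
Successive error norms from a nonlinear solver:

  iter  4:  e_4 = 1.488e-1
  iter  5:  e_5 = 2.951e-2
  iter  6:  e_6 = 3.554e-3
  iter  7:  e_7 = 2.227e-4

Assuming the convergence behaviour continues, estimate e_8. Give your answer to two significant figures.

5.9e-6

First estimate the order: p ≈ ln(e_7/e_6) / ln(e_6/e_5) = ln(2.227e-4/3.554e-3)/ln(3.554e-3/2.951e-2) = ln(0.0626618)/ln(0.120434) ≈ 1.3087.
Then e_8 ≈ e_7·(e_7/e_6)^p = 2.227e-4·(0.0626618)^1.3087 = 2.227e-4·0.0266463 ≈ 5.934e-06.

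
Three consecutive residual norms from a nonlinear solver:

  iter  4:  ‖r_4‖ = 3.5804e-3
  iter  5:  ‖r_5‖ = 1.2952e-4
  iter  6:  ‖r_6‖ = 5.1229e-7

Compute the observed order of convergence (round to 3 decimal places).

1.667

p ≈ ln(‖r_6‖/‖r_5‖) / ln(‖r_5‖/‖r_4‖)
  = ln(5.1229e-7/1.2952e-4) / ln(1.2952e-4/3.5804e-3)
  = ln(0.0039553) / ln(0.0361747)
  = -5.532699 / -3.319395 ≈ 1.666779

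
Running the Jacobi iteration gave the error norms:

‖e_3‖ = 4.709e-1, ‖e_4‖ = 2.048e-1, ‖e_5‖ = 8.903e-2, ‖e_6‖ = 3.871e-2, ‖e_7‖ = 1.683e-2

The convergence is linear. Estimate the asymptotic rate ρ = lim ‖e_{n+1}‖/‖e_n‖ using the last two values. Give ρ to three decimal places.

ρ ≈ ‖e_7‖/‖e_6‖ = 1.683e-2/3.871e-2 = 0.43477

0.435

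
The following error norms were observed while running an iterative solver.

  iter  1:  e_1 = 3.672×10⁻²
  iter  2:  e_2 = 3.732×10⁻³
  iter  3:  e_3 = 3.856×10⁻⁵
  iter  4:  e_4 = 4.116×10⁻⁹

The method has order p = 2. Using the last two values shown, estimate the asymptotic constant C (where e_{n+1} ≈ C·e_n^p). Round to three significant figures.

2.77

C ≈ e_4 / e_3^2
  = 4.116×10⁻⁹ / (3.856×10⁻⁵)^2
  = 4.116×10⁻⁹ / 1.48687e-09 ≈ 2.7682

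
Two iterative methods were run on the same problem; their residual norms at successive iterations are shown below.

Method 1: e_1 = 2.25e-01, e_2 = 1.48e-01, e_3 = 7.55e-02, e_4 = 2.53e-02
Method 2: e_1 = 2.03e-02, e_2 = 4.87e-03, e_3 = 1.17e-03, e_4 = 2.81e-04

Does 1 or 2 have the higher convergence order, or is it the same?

Method 1: p ≈ ln(2.53e-02/7.55e-02)/ln(7.55e-02/1.48e-01) ≈ 1.62.
Method 2: p ≈ ln(2.81e-04/1.17e-03)/ln(1.17e-03/4.87e-03) ≈ 1.00.
Method 1 has the higher order (≈1.6 vs ≈1.0).

1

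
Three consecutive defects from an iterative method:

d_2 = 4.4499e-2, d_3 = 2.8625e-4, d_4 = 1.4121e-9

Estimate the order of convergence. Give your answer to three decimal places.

2.421

p ≈ ln(d_4/d_3) / ln(d_3/d_2)
  = ln(1.4121e-9/2.8625e-4) / ln(2.8625e-4/4.4499e-2)
  = ln(4.9331e-06) / ln(0.00643273)
  = -12.219543 / -5.046356 ≈ 2.421459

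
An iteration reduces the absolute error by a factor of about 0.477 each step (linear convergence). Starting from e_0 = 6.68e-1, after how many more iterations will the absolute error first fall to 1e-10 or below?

31

After k steps, e_k ≈ 6.68e-1·0.477^k.
Need 0.477^k ≤ 1e-10/6.68e-1 = 1.49701e-10.
k ≥ ln(1.49701e-10)/ln(0.477) = -22.6224/-0.74024 = 30.561.
Smallest integer k = 31.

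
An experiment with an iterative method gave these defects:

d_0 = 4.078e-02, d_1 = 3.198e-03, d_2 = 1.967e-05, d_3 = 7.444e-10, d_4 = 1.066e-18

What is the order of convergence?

2

Consecutive ratios: d_4/d_3 = 1.066e-18/7.444e-10 = 1.43203e-09, d_3/d_2 = 7.444e-10/1.967e-05 = 3.78444e-05.
p ≈ ln(1.43203e-09)/ln(3.78444e-05) = -20.3642/-10.1820 ≈ 2.00.
So the convergence is quadratic (order 2).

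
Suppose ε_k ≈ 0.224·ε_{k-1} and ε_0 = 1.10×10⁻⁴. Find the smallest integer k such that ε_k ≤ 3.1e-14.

After k steps, ε_k ≈ 1.10×10⁻⁴·0.224^k.
Need 0.224^k ≤ 3.1e-14/1.10×10⁻⁴ = 2.81818e-10.
k ≥ ln(2.81818e-10)/ln(0.224) = -21.9898/-1.49611 = 14.698.
Smallest integer k = 15.

15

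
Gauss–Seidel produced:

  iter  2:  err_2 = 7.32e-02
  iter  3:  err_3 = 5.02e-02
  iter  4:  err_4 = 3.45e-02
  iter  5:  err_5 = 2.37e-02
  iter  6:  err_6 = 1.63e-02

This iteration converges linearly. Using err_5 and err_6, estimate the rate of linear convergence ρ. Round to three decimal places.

ρ ≈ err_6/err_5 = 1.63e-02/2.37e-02 = 0.68776

0.688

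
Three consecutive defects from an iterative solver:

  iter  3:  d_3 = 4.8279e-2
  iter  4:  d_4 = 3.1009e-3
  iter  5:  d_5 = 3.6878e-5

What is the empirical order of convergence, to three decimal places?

p ≈ ln(d_5/d_4) / ln(d_4/d_3)
  = ln(3.6878e-5/3.1009e-3) / ln(3.1009e-3/4.8279e-2)
  = ln(0.0118927) / ln(0.0642288)
  = -4.431831 / -2.745304 ≈ 1.614332

1.614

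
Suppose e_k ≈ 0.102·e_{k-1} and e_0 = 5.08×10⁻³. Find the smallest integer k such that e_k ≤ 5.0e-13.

After k steps, e_k ≈ 5.08×10⁻³·0.102^k.
Need 0.102^k ≤ 5.0e-13/5.08×10⁻³ = 9.84252e-11.
k ≥ ln(9.84252e-11)/ln(0.102) = -23.0417/-2.28278 = 10.094.
Smallest integer k = 11.

11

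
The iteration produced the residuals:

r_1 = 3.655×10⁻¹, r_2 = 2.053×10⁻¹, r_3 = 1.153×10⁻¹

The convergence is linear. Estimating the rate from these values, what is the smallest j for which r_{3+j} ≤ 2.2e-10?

Rate ρ ≈ r_3/r_2 = 1.153×10⁻¹/2.053×10⁻¹ = 0.5616.
After j more steps, r_{3+j} ≈ 1.153×10⁻¹·ρ^j; need ρ^j ≤ 2.2e-10/1.153×10⁻¹ = 1.90807e-09.
j ≥ ln(1.90807e-09)/ln(0.5616) = -20.0772/-0.57697 = 34.798.
So 35 more iterations are needed.

35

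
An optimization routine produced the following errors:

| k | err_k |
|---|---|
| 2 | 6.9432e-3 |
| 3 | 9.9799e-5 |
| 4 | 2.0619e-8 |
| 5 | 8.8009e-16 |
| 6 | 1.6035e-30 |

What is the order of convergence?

Consecutive ratios: err_6/err_5 = 1.6035e-30/8.8009e-16 = 1.82197e-15, err_5/err_4 = 8.8009e-16/2.0619e-8 = 4.26834e-08.
p ≈ ln(1.82197e-15)/ln(4.26834e-08) = -33.9389/-16.9695 ≈ 2.00.
So the convergence is quadratic (order 2).

2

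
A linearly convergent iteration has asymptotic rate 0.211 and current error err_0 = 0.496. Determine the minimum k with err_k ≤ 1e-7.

After k steps, err_k ≈ 0.496·0.211^k.
Need 0.211^k ≤ 1e-7/0.496 = 2.01613e-07.
k ≥ ln(2.01613e-07)/ln(0.211) = -15.4169/-1.55590 = 9.909.
Smallest integer k = 10.

10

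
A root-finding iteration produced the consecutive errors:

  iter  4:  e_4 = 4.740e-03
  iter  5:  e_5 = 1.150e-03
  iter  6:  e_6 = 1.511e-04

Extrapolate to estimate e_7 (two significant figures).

8.2e-6

First estimate the order: p ≈ ln(e_6/e_5) / ln(e_5/e_4) = ln(1.511e-04/1.150e-03)/ln(1.150e-03/4.740e-03) = ln(0.131391)/ln(0.242616) ≈ 1.4330.
Then e_7 ≈ e_6·(e_6/e_5)^p = 1.511e-04·(0.131391)^1.4330 = 1.511e-04·0.0545638 ≈ 8.245e-06.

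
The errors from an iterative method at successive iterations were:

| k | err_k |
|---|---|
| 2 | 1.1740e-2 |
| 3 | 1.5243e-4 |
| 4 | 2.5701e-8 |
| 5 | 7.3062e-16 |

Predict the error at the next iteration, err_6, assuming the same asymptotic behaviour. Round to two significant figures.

First estimate the order: p ≈ ln(err_5/err_4) / ln(err_4/err_3) = ln(7.3062e-16/2.5701e-8)/ln(2.5701e-8/1.5243e-4) = ln(2.84277e-08)/ln(0.000168609) ≈ 2.0000.
Then err_6 ≈ err_5·(err_5/err_4)^p = 7.3062e-16·(2.84277e-08)^2.0000 = 7.3062e-16·8.08134e-16 ≈ 5.904e-31.

5.9e-31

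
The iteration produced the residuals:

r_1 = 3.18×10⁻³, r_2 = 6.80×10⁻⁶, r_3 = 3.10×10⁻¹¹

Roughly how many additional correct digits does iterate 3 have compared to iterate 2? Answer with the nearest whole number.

Digits gained ≈ log₁₀(r_2/r_3) = log₁₀(6.80×10⁻⁶/3.10×10⁻¹¹) = log₁₀(219355) ≈ 5.341.

5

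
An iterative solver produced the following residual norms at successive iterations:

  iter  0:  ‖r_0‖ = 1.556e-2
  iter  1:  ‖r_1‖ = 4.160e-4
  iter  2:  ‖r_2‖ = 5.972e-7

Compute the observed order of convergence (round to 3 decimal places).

1.807

p ≈ ln(‖r_2‖/‖r_1‖) / ln(‖r_1‖/‖r_0‖)
  = ln(5.972e-7/4.160e-4) / ln(4.160e-4/1.556e-2)
  = ln(0.00143558) / ln(0.0267352)
  = -6.546186 / -3.621774 ≈ 1.807453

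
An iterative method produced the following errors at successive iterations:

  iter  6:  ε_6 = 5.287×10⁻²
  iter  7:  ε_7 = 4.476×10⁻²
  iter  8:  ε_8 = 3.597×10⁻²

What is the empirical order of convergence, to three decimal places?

p ≈ ln(ε_8/ε_7) / ln(ε_7/ε_6)
  = ln(3.597×10⁻²/4.476×10⁻²) / ln(4.476×10⁻²/5.287×10⁻²)
  = ln(0.803619) / ln(0.846605)
  = -0.218630 / -0.166521 ≈ 1.312927

1.313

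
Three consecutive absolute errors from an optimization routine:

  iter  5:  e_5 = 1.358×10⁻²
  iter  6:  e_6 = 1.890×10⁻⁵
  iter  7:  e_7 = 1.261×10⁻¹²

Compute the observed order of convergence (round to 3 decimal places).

2.512

p ≈ ln(e_7/e_6) / ln(e_6/e_5)
  = ln(1.261×10⁻¹²/1.890×10⁻⁵) / ln(1.890×10⁻⁵/1.358×10⁻²)
  = ln(6.67196e-08) / ln(0.00139175)
  = -16.522767 / -6.577193 ≈ 2.512130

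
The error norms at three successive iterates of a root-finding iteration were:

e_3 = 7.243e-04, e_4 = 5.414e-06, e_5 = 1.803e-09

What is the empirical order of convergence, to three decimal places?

1.635

p ≈ ln(e_5/e_4) / ln(e_4/e_3)
  = ln(1.803e-09/5.414e-06) / ln(5.414e-06/7.243e-04)
  = ln(0.000333025) / ln(0.0074748)
  = -8.007293 / -4.896218 ≈ 1.635404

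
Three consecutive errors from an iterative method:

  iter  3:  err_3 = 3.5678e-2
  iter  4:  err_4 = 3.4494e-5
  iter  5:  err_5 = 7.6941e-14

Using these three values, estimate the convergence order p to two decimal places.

2.87

p ≈ ln(err_5/err_4) / ln(err_4/err_3)
  = ln(7.6941e-14/3.4494e-5) / ln(3.4494e-5/3.5678e-2)
  = ln(2.23056e-09) / ln(0.000966814)
  = -19.92101 / -6.94150 ≈ 2.86984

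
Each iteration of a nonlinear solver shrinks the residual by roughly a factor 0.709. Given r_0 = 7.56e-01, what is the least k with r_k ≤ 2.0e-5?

31

After k steps, r_k ≈ 7.56e-01·0.709^k.
Need 0.709^k ≤ 2.0e-5/7.56e-01 = 2.6455e-05.
k ≥ ln(2.6455e-05)/ln(0.709) = -10.5401/-0.34390 = 30.649.
Smallest integer k = 31.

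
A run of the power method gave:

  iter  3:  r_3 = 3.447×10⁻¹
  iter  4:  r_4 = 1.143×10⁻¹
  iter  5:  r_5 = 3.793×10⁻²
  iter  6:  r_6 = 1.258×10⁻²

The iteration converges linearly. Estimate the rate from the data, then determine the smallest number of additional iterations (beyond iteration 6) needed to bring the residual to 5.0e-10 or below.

Rate ρ ≈ r_6/r_5 = 1.258×10⁻²/3.793×10⁻² = 0.3317.
After j more steps, r_{6+j} ≈ 1.258×10⁻²·ρ^j; need ρ^j ≤ 5.0e-10/1.258×10⁻² = 3.97456e-08.
j ≥ ln(3.97456e-08)/ln(0.3317) = -17.0408/-1.10352 = 15.442.
So 16 more iterations are needed.

16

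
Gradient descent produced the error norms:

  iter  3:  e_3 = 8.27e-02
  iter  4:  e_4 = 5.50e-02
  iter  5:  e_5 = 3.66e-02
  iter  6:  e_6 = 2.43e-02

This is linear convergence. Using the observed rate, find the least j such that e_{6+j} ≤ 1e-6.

25

Rate ρ ≈ e_6/e_5 = 2.43e-02/3.66e-02 = 0.6639.
After j more steps, e_{6+j} ≈ 2.43e-02·ρ^j; need ρ^j ≤ 1e-6/2.43e-02 = 4.11523e-05.
j ≥ ln(4.11523e-05)/ln(0.6639) = -10.0982/-0.40962 = 24.653.
So 25 more iterations are needed.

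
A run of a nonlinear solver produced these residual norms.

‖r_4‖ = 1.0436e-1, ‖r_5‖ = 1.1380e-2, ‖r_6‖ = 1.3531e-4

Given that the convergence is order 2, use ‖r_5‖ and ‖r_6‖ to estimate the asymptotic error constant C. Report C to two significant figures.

C ≈ ‖r_6‖ / ‖r_5‖^2
  = 1.3531e-4 / (1.1380e-2)^2
  = 1.3531e-4 / 0.000129504 ≈ 1.0448

1.0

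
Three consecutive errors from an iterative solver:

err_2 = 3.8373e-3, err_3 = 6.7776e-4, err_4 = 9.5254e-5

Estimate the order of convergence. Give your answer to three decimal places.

1.132

p ≈ ln(err_4/err_3) / ln(err_3/err_2)
  = ln(9.5254e-5/6.7776e-4) / ln(6.7776e-4/3.8373e-3)
  = ln(0.140542) / ln(0.176624)
  = -1.962249 / -1.733732 ≈ 1.131806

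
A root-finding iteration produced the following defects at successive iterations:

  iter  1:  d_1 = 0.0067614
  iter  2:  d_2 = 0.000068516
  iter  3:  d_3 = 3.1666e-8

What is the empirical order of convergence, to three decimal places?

1.672

p ≈ ln(d_3/d_2) / ln(d_2/d_1)
  = ln(3.1666e-8/0.000068516) / ln(0.000068516/0.0067614)
  = ln(0.000462169) / ln(0.0101334)
  = -7.679580 / -4.591918 ≈ 1.672412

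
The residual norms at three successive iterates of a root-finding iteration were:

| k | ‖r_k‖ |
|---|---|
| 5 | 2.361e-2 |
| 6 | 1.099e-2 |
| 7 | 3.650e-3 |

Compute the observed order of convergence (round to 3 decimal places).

p ≈ ln(‖r_7‖/‖r_6‖) / ln(‖r_6‖/‖r_5‖)
  = ln(3.650e-3/1.099e-2) / ln(1.099e-2/2.361e-2)
  = ln(0.33212) / ln(0.465481)
  = -1.102259 / -0.764684 ≈ 1.441457

1.441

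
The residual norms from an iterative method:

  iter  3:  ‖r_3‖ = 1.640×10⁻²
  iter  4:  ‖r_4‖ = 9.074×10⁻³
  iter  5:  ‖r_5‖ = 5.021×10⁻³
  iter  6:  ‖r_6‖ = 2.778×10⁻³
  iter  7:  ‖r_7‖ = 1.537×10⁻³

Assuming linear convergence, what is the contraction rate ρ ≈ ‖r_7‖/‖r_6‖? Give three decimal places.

0.553

ρ ≈ ‖r_7‖/‖r_6‖ = 1.537×10⁻³/2.778×10⁻³ = 0.55328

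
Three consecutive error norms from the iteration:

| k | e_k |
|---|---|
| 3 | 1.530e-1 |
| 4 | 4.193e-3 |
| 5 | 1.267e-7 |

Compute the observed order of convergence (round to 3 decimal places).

2.893

p ≈ ln(e_5/e_4) / ln(e_4/e_3)
  = ln(1.267e-7/4.193e-3) / ln(4.193e-3/1.530e-1)
  = ln(3.0217e-05) / ln(0.0274052)
  = -10.407106 / -3.597023 ≈ 2.893255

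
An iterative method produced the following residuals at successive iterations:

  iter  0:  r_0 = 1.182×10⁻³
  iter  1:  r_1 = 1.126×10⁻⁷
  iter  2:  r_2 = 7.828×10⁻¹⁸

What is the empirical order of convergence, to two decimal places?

2.53

p ≈ ln(r_2/r_1) / ln(r_1/r_0)
  = ln(7.828×10⁻¹⁸/1.126×10⁻⁷) / ln(1.126×10⁻⁷/1.182×10⁻³)
  = ln(6.95204e-11) / ln(9.52623e-05)
  = -23.38940 / -9.25888 ≈ 2.52616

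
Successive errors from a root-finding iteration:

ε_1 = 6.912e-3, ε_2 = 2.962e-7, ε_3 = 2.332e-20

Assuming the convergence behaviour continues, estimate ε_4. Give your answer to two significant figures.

First estimate the order: p ≈ ln(ε_3/ε_2) / ln(ε_2/ε_1) = ln(2.332e-20/2.962e-7)/ln(2.962e-7/6.912e-3) = ln(7.87306e-14)/ln(4.2853e-05) ≈ 3.0000.
Then ε_4 ≈ ε_3·(ε_3/ε_2)^p = 2.332e-20·(7.87306e-14)^3.0000 = 2.332e-20·4.88012e-40 ≈ 1.138e-59.

1.1e-59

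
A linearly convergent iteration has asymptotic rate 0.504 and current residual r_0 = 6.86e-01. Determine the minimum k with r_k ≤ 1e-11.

37

After k steps, r_k ≈ 6.86e-01·0.504^k.
Need 0.504^k ≤ 1e-11/6.86e-01 = 1.45773e-11.
k ≥ ln(1.45773e-11)/ln(0.504) = -24.9516/-0.68518 = 36.416.
Smallest integer k = 37.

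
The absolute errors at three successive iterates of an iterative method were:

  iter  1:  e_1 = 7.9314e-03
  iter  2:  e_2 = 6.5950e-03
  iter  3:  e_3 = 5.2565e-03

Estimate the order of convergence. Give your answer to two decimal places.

1.23

p ≈ ln(e_3/e_2) / ln(e_2/e_1)
  = ln(5.2565e-03/6.5950e-03) / ln(6.5950e-03/7.9314e-03)
  = ln(0.797043) / ln(0.831505)
  = -0.22685 / -0.18452 ≈ 1.22941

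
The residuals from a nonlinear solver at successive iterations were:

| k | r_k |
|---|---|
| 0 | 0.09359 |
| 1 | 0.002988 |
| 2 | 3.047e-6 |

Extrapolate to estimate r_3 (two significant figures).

First estimate the order: p ≈ ln(r_2/r_1) / ln(r_1/r_0) = ln(3.047e-6/0.002988)/ln(0.002988/0.09359) = ln(0.00101975)/ln(0.0319265) ≈ 1.9999.
Then r_3 ≈ r_2·(r_2/r_1)^p = 3.047e-6·(0.00101975)^1.9999 = 3.047e-6·1.04061e-06 ≈ 3.171e-12.

3.2e-12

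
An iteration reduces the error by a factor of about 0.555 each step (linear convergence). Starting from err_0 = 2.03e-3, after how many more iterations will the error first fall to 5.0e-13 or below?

38

After k steps, err_k ≈ 2.03e-3·0.555^k.
Need 0.555^k ≤ 5.0e-13/2.03e-3 = 2.46305e-10.
k ≥ ln(2.46305e-10)/ln(0.555) = -22.1245/-0.58879 = 37.576.
Smallest integer k = 38.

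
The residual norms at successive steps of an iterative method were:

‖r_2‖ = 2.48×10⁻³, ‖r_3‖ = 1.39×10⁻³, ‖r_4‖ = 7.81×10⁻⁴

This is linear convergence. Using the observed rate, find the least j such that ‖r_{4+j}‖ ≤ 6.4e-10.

Rate ρ ≈ ‖r_4‖/‖r_3‖ = 7.81×10⁻⁴/1.39×10⁻³ = 0.5619.
After j more steps, ‖r_{4+j}‖ ≈ 7.81×10⁻⁴·ρ^j; need ρ^j ≤ 6.4e-10/7.81×10⁻⁴ = 8.19462e-07.
j ≥ ln(8.19462e-07)/ln(0.5619) = -14.0146/-0.57643 = 24.313.
So 25 more iterations are needed.

25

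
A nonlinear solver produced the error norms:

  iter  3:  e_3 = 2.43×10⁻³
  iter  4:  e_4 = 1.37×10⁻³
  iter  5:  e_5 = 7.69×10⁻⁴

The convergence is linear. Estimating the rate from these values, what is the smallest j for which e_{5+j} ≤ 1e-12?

Rate ρ ≈ e_5/e_4 = 7.69×10⁻⁴/1.37×10⁻³ = 0.5613.
After j more steps, e_{5+j} ≈ 7.69×10⁻⁴·ρ^j; need ρ^j ≤ 1e-12/7.69×10⁻⁴ = 1.30039e-09.
j ≥ ln(1.30039e-09)/ln(0.5613) = -20.4606/-0.57750 = 35.430.
So 36 more iterations are needed.

36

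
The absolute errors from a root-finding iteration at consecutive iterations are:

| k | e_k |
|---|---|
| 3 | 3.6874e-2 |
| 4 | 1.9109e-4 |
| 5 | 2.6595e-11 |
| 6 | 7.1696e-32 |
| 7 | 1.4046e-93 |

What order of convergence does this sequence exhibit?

3

Consecutive ratios: e_7/e_6 = 1.4046e-93/7.1696e-32 = 1.95911e-62, e_6/e_5 = 7.1696e-32/2.6595e-11 = 2.69585e-21.
p ≈ ln(1.95911e-62)/ln(2.69585e-21) = -142.0878/-47.3626 ≈ 3.00.
So the convergence is cubic (order 3).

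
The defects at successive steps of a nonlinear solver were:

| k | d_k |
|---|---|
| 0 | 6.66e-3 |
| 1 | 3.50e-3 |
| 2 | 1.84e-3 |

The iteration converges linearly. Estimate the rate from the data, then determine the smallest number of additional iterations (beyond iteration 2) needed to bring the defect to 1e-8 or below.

Rate ρ ≈ d_2/d_1 = 1.84e-3/3.50e-3 = 0.5257.
After j more steps, d_{2+j} ≈ 1.84e-3·ρ^j; need ρ^j ≤ 1e-8/1.84e-3 = 5.43478e-06.
j ≥ ln(5.43478e-06)/ln(0.5257) = -12.1227/-0.64302 = 18.853.
So 19 more iterations are needed.

19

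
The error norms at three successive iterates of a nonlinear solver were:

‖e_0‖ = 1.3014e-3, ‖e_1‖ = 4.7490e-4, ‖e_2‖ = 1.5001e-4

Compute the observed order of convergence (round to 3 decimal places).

1.143

p ≈ ln(‖e_2‖/‖e_1‖) / ln(‖e_1‖/‖e_0‖)
  = ln(1.5001e-4/4.7490e-4) / ln(4.7490e-4/1.3014e-3)
  = ln(0.315877) / ln(0.364915)
  = -1.152402 / -1.008091 ≈ 1.143153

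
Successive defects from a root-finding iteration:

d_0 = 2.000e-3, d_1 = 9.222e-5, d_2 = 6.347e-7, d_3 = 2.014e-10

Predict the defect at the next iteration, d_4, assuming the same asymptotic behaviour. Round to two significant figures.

4.4e-16

First estimate the order: p ≈ ln(d_3/d_2) / ln(d_2/d_1) = ln(2.014e-10/6.347e-7)/ln(6.347e-7/9.222e-5) = ln(0.000317315)/ln(0.00688245) ≈ 1.6180.
Then d_4 ≈ d_3·(d_3/d_2)^p = 2.014e-10·(0.000317315)^1.6180 = 2.014e-10·2.1848e-06 ≈ 4.4e-16.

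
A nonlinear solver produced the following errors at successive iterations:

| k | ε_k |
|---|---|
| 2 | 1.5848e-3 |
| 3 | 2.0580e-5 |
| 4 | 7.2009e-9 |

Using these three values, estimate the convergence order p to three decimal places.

1.832

p ≈ ln(ε_4/ε_3) / ln(ε_3/ε_2)
  = ln(7.2009e-9/2.0580e-5) / ln(2.0580e-5/1.5848e-3)
  = ln(0.000349898) / ln(0.0129859)
  = -7.957869 / -4.343891 ≈ 1.831968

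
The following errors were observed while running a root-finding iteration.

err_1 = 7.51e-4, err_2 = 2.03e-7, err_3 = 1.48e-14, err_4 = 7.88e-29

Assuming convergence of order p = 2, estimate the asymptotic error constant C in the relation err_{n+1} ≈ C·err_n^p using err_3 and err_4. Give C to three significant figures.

C ≈ err_4 / err_3^2
  = 7.88e-29 / (1.48e-14)^2
  = 7.88e-29 / 2.1904e-28 ≈ 0.35975

0.360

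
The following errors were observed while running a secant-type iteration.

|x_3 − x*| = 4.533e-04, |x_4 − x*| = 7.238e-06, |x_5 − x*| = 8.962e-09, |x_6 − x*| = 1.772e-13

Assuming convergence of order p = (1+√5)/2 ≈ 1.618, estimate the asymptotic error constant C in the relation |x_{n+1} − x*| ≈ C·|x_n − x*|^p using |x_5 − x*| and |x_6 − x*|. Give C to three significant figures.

1.86

C ≈ |x_6 − x*| / |x_5 − x*|^1.618
  = 1.772e-13 / (8.962e-09)^1.618
  = 1.772e-13 / 9.52777e-14 ≈ 1.8598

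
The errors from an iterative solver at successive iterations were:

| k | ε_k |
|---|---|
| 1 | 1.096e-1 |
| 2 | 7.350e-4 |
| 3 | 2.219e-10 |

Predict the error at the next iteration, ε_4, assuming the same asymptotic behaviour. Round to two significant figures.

6.1e-30

First estimate the order: p ≈ ln(ε_3/ε_2) / ln(ε_2/ε_1) = ln(2.219e-10/7.350e-4)/ln(7.350e-4/1.096e-1) = ln(3.01905e-07)/ln(0.0067062) ≈ 2.9998.
Then ε_4 ≈ ε_3·(ε_3/ε_2)^p = 2.219e-10·(3.01905e-07)^2.9998 = 2.219e-10·2.76004e-20 ≈ 6.125e-30.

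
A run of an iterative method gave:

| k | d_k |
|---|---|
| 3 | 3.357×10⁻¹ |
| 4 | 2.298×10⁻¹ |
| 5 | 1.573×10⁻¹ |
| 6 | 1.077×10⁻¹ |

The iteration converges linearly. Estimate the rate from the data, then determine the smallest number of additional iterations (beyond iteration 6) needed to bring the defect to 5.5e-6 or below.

27

Rate ρ ≈ d_6/d_5 = 1.077×10⁻¹/1.573×10⁻¹ = 0.6847.
After j more steps, d_{6+j} ≈ 1.077×10⁻¹·ρ^j; need ρ^j ≤ 5.5e-6/1.077×10⁻¹ = 5.10678e-05.
j ≥ ln(5.10678e-05)/ln(0.6847) = -9.8824/-0.37877 = 26.091.
So 27 more iterations are needed.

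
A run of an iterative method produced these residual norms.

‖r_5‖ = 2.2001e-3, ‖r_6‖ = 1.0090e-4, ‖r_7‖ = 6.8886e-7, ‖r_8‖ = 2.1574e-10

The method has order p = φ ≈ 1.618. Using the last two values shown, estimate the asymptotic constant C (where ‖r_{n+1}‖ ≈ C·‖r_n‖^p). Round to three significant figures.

2.01

C ≈ ‖r_8‖ / ‖r_7‖^1.618
  = 2.1574e-10 / (6.8886e-7)^1.618
  = 2.1574e-10 / 1.07176e-10 ≈ 2.013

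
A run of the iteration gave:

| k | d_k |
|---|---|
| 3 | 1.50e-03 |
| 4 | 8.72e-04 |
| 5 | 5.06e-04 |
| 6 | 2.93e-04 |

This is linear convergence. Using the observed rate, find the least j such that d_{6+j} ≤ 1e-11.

Rate ρ ≈ d_6/d_5 = 2.93e-04/5.06e-04 = 0.5791.
After j more steps, d_{6+j} ≈ 2.93e-04·ρ^j; need ρ^j ≤ 1e-11/2.93e-04 = 3.41297e-08.
j ≥ ln(3.41297e-08)/ln(0.5791) = -17.1931/-0.54628 = 31.473.
So 32 more iterations are needed.

32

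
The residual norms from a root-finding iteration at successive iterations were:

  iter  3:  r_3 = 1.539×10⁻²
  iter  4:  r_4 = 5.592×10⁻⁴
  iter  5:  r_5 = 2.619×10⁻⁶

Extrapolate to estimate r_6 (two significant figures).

First estimate the order: p ≈ ln(r_5/r_4) / ln(r_4/r_3) = ln(2.619×10⁻⁶/5.592×10⁻⁴)/ln(5.592×10⁻⁴/1.539×10⁻²) = ln(0.00468348)/ln(0.0363353) ≈ 1.6180.
Then r_6 ≈ r_5·(r_5/r_4)^p = 2.619×10⁻⁶·(0.00468348)^1.6180 = 2.619×10⁻⁶·0.000170208 ≈ 4.458e-10.

4.5e-10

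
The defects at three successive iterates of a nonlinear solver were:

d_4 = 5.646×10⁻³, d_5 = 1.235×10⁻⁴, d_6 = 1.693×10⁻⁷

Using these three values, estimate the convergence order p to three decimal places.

1.725

p ≈ ln(d_6/d_5) / ln(d_5/d_4)
  = ln(1.693×10⁻⁷/1.235×10⁻⁴) / ln(1.235×10⁻⁴/5.646×10⁻³)
  = ln(0.00137085) / ln(0.0218739)
  = -6.592324 / -3.822461 ≈ 1.724628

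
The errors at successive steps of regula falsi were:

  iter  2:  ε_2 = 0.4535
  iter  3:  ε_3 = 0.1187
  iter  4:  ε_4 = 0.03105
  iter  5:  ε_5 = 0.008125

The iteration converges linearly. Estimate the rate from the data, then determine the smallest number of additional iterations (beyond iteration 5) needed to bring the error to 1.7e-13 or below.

19

Rate ρ ≈ ε_5/ε_4 = 0.008125/0.03105 = 0.2617.
After j more steps, ε_{5+j} ≈ 0.008125·ρ^j; need ρ^j ≤ 1.7e-13/0.008125 = 2.09231e-11.
j ≥ ln(2.09231e-11)/ln(0.2617) = -24.5902/-1.34056 = 18.343.
So 19 more iterations are needed.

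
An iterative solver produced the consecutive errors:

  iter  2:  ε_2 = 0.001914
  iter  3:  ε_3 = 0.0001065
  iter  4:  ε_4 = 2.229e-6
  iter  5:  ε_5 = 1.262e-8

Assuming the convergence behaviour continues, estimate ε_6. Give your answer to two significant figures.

First estimate the order: p ≈ ln(ε_5/ε_4) / ln(ε_4/ε_3) = ln(1.262e-8/2.229e-6)/ln(2.229e-6/0.0001065) = ln(0.00566173)/ln(0.0209296) ≈ 1.3381.
Then ε_6 ≈ ε_5·(ε_5/ε_4)^p = 1.262e-8·(0.00566173)^1.3381 = 1.262e-8·0.000984513 ≈ 1.242e-11.

1.2e-11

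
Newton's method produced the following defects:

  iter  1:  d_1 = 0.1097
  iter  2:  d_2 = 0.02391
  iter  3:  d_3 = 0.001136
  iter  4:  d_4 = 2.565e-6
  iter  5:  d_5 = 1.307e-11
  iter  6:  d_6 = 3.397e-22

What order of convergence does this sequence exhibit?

2

Consecutive ratios: d_6/d_5 = 3.397e-22/1.307e-11 = 2.59908e-11, d_5/d_4 = 1.307e-11/2.565e-6 = 5.09552e-06.
p ≈ ln(2.59908e-11)/ln(5.09552e-06) = -24.3733/-12.1871 ≈ 2.00.
So the convergence is quadratic (order 2).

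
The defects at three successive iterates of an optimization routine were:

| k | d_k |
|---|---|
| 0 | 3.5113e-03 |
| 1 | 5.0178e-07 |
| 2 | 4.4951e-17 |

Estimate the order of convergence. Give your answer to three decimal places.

p ≈ ln(d_2/d_1) / ln(d_1/d_0)
  = ln(4.4951e-17/5.0178e-07) / ln(5.0178e-07/3.5113e-03)
  = ln(8.95831e-11) / ln(0.000142904)
  = -23.135854 / -8.853337 ≈ 2.613235

2.613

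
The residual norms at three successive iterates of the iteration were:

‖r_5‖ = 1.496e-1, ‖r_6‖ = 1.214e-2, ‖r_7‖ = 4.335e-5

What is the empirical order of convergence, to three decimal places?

p ≈ ln(‖r_7‖/‖r_6‖) / ln(‖r_6‖/‖r_5‖)
  = ln(4.335e-5/1.214e-2) / ln(1.214e-2/1.496e-1)
  = ln(0.00357084) / ln(0.0811497)
  = -5.634954 / -2.511460 ≈ 2.243696

2.244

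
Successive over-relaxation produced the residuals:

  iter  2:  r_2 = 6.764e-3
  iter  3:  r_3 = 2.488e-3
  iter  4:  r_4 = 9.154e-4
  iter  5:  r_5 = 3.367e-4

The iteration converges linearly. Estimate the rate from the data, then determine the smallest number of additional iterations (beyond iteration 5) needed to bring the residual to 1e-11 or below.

18

Rate ρ ≈ r_5/r_4 = 3.367e-4/9.154e-4 = 0.3678.
After j more steps, r_{5+j} ≈ 3.367e-4·ρ^j; need ρ^j ≤ 1e-11/3.367e-4 = 2.97e-08.
j ≥ ln(2.97e-08)/ln(0.3678) = -17.3321/-1.00022 = 17.328.
So 18 more iterations are needed.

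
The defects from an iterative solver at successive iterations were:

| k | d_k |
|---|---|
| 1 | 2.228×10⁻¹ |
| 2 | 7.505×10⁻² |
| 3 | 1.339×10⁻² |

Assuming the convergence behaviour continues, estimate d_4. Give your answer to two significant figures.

First estimate the order: p ≈ ln(d_3/d_2) / ln(d_2/d_1) = ln(1.339×10⁻²/7.505×10⁻²)/ln(7.505×10⁻²/2.228×10⁻¹) = ln(0.178414)/ln(0.336849) ≈ 1.5841.
Then d_4 ≈ d_3·(d_3/d_2)^p = 1.339×10⁻²·(0.178414)^1.5841 = 1.339×10⁻²·0.0651911 ≈ 0.0008729.

8.7e-4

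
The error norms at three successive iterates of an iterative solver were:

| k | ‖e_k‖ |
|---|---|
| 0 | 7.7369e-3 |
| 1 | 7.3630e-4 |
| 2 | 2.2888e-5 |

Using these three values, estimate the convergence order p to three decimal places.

1.476

p ≈ ln(‖e_2‖/‖e_1‖) / ln(‖e_1‖/‖e_0‖)
  = ln(2.2888e-5/7.3630e-4) / ln(7.3630e-4/7.7369e-3)
  = ln(0.0310852) / ln(0.0951673)
  = -3.471023 / -2.352119 ≈ 1.475700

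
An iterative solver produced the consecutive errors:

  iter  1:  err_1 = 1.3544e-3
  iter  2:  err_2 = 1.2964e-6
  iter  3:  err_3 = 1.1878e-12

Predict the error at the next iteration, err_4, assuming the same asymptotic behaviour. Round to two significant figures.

1.0e-24

First estimate the order: p ≈ ln(err_3/err_2) / ln(err_2/err_1) = ln(1.1878e-12/1.2964e-6)/ln(1.2964e-6/1.3544e-3) = ln(9.1623e-07)/ln(0.000957177) ≈ 2.0000.
Then err_4 ≈ err_3·(err_3/err_2)^p = 1.1878e-12·(9.1623e-07)^2.0000 = 1.1878e-12·8.39477e-13 ≈ 9.971e-25.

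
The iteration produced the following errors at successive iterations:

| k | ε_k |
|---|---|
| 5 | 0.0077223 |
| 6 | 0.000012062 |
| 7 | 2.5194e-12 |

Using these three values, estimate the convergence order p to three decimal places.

p ≈ ln(ε_7/ε_6) / ln(ε_6/ε_5)
  = ln(2.5194e-12/0.000012062) / ln(0.000012062/0.0077223)
  = ln(2.08871e-07) / ln(0.00156197)
  = -15.381549 / -6.461807 ≈ 2.380379

2.380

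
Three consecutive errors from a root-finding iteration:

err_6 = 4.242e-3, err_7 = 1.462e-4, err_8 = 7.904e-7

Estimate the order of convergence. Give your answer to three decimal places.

1.550

p ≈ ln(err_8/err_7) / ln(err_7/err_6)
  = ln(7.904e-7/1.462e-4) / ln(1.462e-4/4.242e-3)
  = ln(0.00540629) / ln(0.0344649)
  = -5.220192 / -3.367814 ≈ 1.550024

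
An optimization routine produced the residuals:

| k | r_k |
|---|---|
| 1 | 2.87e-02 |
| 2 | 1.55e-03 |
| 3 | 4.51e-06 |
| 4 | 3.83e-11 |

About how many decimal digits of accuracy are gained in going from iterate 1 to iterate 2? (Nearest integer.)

1

Digits gained ≈ log₁₀(r_1/r_2) = log₁₀(2.87e-02/1.55e-03) = log₁₀(18.5161) ≈ 1.268.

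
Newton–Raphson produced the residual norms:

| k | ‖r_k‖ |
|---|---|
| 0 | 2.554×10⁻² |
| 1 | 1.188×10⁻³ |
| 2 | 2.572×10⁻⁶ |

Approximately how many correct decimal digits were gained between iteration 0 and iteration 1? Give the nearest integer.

Digits gained ≈ log₁₀(‖r_0‖/‖r_1‖) = log₁₀(2.554×10⁻²/1.188×10⁻³) = log₁₀(21.4983) ≈ 1.332.

1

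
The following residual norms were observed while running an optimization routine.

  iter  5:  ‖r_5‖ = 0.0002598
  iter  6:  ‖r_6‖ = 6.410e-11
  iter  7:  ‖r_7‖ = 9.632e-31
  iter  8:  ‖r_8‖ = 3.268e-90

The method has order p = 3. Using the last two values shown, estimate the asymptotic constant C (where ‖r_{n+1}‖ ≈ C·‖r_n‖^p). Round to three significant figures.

3.66

C ≈ ‖r_8‖ / ‖r_7‖^3
  = 3.268e-90 / (9.632e-31)^3
  = 3.268e-90 / 8.93613e-91 ≈ 3.6571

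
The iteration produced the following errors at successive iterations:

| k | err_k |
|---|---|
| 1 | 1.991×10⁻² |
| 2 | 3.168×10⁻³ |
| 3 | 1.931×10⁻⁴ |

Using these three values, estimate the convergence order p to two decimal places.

1.52

p ≈ ln(err_3/err_2) / ln(err_2/err_1)
  = ln(1.931×10⁻⁴/3.168×10⁻³) / ln(3.168×10⁻³/1.991×10⁻²)
  = ln(0.0609533) / ln(0.159116)
  = -2.79765 / -1.83812 ≈ 1.52202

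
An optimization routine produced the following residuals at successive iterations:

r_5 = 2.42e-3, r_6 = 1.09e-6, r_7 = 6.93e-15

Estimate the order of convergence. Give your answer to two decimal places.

2.45

p ≈ ln(r_7/r_6) / ln(r_6/r_5)
  = ln(6.93e-15/1.09e-6) / ln(1.09e-6/2.42e-3)
  = ln(6.3578e-09) / ln(0.000450413)
  = -18.87358 / -7.70535 ≈ 2.44941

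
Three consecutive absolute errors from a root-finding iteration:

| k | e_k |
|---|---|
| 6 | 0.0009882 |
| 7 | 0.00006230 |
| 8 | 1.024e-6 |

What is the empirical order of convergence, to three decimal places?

p ≈ ln(e_8/e_7) / ln(e_7/e_6)
  = ln(1.024e-6/0.00006230) / ln(0.00006230/0.0009882)
  = ln(0.0164366) / ln(0.0630439)
  = -4.108245 / -2.763924 ≈ 1.486381

1.486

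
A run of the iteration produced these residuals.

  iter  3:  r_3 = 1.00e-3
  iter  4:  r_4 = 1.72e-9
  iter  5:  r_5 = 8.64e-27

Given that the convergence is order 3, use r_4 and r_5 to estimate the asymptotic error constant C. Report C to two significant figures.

1.7

C ≈ r_5 / r_4^3
  = 8.64e-27 / (1.72e-9)^3
  = 8.64e-27 / 5.08845e-27 ≈ 1.698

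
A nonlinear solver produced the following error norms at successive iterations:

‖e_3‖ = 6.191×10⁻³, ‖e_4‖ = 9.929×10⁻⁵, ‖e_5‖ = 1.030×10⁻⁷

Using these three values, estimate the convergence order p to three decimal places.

p ≈ ln(‖e_5‖/‖e_4‖) / ln(‖e_4‖/‖e_3‖)
  = ln(1.030×10⁻⁷/9.929×10⁻⁵) / ln(9.929×10⁻⁵/6.191×10⁻³)
  = ln(0.00103737) / ln(0.0160378)
  = -6.871067 / -4.132807 ≈ 1.662567

1.663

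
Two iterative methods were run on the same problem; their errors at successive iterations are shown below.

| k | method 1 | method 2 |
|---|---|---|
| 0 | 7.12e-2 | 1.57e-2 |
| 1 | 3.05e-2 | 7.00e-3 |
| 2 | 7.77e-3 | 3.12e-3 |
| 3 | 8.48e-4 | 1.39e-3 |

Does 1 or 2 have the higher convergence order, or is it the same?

Method 1: p ≈ ln(8.48e-4/7.77e-3)/ln(7.77e-3/3.05e-2) ≈ 1.62.
Method 2: p ≈ ln(1.39e-3/3.12e-3)/ln(3.12e-3/7.00e-3) ≈ 1.00.
Method 1 has the higher order (≈1.6 vs ≈1.0).

1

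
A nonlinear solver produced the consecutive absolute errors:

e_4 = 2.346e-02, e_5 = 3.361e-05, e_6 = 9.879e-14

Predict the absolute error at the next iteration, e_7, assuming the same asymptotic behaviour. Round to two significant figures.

First estimate the order: p ≈ ln(e_6/e_5) / ln(e_5/e_4) = ln(9.879e-14/3.361e-05)/ln(3.361e-05/2.346e-02) = ln(2.9393e-09)/ln(0.00143265) ≈ 3.0001.
Then e_7 ≈ e_6·(e_6/e_5)^p = 9.879e-14·(2.9393e-09)^3.0001 = 9.879e-14·2.53442e-26 ≈ 2.504e-39.

2.5e-39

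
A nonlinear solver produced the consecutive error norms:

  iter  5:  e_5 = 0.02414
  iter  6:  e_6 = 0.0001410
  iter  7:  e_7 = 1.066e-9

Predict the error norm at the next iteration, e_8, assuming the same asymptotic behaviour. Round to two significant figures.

First estimate the order: p ≈ ln(e_7/e_6) / ln(e_6/e_5) = ln(1.066e-9/0.0001410)/ln(0.0001410/0.02414) = ln(7.56028e-06)/ln(0.00584093) ≈ 2.2930.
Then e_8 ≈ e_7·(e_7/e_6)^p = 1.066e-9·(7.56028e-06)^2.2930 = 1.066e-9·1.80504e-12 ≈ 1.924e-21.

1.9e-21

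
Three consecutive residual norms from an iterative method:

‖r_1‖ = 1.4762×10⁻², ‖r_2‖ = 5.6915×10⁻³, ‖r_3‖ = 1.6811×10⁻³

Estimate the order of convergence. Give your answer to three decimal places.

1.280

p ≈ ln(‖r_3‖/‖r_2‖) / ln(‖r_2‖/‖r_1‖)
  = ln(1.6811×10⁻³/5.6915×10⁻³) / ln(5.6915×10⁻³/1.4762×10⁻²)
  = ln(0.29537) / ln(0.385551)
  = -1.219526 / -0.953082 ≈ 1.279560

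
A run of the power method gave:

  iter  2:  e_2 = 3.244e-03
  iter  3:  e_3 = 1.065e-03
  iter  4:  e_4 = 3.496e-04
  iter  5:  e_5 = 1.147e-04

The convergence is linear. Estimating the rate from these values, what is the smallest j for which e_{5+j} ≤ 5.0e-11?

Rate ρ ≈ e_5/e_4 = 1.147e-04/3.496e-04 = 0.3281.
After j more steps, e_{5+j} ≈ 1.147e-04·ρ^j; need ρ^j ≤ 5.0e-11/1.147e-04 = 4.3592e-07.
j ≥ ln(4.3592e-07)/ln(0.3281) = -14.6458/-1.11444 = 13.142.
So 14 more iterations are needed.

14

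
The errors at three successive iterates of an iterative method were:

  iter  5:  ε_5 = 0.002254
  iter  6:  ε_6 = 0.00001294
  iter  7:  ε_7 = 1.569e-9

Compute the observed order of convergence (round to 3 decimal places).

p ≈ ln(ε_7/ε_6) / ln(ε_6/ε_5)
  = ln(1.569e-9/0.00001294) / ln(0.00001294/0.002254)
  = ln(0.000121252) / ln(0.00574091)
  = -9.017640 / -5.160138 ≈ 1.747558

1.748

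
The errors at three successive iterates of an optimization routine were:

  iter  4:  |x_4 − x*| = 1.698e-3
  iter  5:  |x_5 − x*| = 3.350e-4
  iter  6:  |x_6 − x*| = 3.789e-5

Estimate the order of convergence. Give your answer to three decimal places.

p ≈ ln(|x_6 − x*|/|x_5 − x*|) / ln(|x_5 − x*|/|x_4 − x*|)
  = ln(3.789e-5/3.350e-4) / ln(3.350e-4/1.698e-3)
  = ln(0.113104) / ln(0.197291)
  = -2.179448 / -1.623075 ≈ 1.342789

1.343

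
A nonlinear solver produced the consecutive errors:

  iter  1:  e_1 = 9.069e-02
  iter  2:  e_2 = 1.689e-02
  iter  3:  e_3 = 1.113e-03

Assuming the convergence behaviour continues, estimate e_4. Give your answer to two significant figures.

First estimate the order: p ≈ ln(e_3/e_2) / ln(e_2/e_1) = ln(1.113e-03/1.689e-02)/ln(1.689e-02/9.069e-02) = ln(0.065897)/ln(0.186239) ≈ 1.6181.
Then e_4 ≈ e_3·(e_3/e_2)^p = 1.113e-03·(0.065897)^1.6181 = 1.113e-03·0.0122689 ≈ 1.366e-05.

1.4e-5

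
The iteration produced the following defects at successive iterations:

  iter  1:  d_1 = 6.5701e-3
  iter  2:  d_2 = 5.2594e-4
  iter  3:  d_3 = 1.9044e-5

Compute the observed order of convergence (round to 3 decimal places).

p ≈ ln(d_3/d_2) / ln(d_2/d_1)
  = ln(1.9044e-5/5.2594e-4) / ln(5.2594e-4/6.5701e-3)
  = ln(0.0362095) / ln(0.0800505)
  = -3.318434 / -2.525098 ≈ 1.314180

1.314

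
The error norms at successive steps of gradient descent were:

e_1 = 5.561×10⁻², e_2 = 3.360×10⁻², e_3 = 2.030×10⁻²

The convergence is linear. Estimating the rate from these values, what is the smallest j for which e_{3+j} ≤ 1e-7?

Rate ρ ≈ e_3/e_2 = 2.030×10⁻²/3.360×10⁻² = 0.6042.
After j more steps, e_{3+j} ≈ 2.030×10⁻²·ρ^j; need ρ^j ≤ 1e-7/2.030×10⁻² = 4.92611e-06.
j ≥ ln(4.92611e-06)/ln(0.6042) = -12.2210/-0.50385 = 24.255.
So 25 more iterations are needed.

25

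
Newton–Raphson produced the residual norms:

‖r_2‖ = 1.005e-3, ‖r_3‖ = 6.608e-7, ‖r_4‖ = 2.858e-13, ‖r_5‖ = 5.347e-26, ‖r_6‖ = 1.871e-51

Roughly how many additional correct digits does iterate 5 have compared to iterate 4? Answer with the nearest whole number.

13

Digits gained ≈ log₁₀(‖r_4‖/‖r_5‖) = log₁₀(2.858e-13/5.347e-26) = log₁₀(5.34505e+12) ≈ 12.728.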